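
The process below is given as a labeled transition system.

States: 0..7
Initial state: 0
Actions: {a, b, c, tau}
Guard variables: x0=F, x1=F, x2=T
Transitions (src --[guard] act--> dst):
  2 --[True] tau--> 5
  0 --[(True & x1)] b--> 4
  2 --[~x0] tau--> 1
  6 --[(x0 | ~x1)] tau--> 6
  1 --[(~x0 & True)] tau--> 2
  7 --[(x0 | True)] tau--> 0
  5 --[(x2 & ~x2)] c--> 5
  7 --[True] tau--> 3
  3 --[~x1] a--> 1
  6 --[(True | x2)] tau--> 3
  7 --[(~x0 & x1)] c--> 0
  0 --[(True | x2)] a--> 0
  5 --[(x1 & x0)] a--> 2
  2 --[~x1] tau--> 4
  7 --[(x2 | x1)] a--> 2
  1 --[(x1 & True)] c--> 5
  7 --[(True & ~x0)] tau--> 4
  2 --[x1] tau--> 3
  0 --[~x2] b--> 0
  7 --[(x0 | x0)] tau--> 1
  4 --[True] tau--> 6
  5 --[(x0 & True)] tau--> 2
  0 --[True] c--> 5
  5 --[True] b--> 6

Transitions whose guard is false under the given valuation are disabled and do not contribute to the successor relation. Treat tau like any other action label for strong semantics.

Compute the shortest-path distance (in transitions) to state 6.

Breadth-first toward 6:
  depth 0: {0}
  depth 1: {5}
  depth 2: {6}
depth(6)=2, e.g. c·b

Answer: 2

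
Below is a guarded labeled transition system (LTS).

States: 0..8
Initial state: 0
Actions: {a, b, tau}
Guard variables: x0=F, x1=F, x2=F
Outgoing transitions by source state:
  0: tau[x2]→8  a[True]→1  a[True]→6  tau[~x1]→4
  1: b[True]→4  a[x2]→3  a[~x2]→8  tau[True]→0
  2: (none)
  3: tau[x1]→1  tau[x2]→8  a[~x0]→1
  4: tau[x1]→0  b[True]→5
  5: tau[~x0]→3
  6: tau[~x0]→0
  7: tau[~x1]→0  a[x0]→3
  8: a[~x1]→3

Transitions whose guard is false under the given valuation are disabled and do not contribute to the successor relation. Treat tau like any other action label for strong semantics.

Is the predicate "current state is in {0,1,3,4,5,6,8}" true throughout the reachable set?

Allowed set {0,1,3,4,5,6,8}
R = {0,1,3,4,5,6,8}
  0: ✓
  1: ✓
  3: ✓
  4: ✓
  5: ✓
  6: ✓
  8: ✓

Answer: INVARIANT HOLDS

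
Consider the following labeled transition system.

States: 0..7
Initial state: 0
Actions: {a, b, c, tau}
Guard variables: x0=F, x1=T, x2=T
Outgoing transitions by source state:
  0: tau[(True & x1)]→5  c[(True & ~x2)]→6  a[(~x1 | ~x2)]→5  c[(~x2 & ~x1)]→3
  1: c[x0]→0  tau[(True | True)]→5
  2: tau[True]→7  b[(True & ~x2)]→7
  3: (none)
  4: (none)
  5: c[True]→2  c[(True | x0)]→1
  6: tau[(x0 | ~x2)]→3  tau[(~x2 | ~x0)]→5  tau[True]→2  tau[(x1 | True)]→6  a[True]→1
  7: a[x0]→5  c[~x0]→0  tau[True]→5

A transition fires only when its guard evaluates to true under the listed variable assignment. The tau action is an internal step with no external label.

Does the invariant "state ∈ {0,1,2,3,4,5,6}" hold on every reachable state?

Safe = {0,1,2,3,4,5,6}
Reach set: {0,1,2,5,7}
  0: ok
  1: ok
  2: ok
  5: ok
  7: outside
counterexample path to 7: tau·c·tau

Answer: INVARIANT VIOLATED at state 7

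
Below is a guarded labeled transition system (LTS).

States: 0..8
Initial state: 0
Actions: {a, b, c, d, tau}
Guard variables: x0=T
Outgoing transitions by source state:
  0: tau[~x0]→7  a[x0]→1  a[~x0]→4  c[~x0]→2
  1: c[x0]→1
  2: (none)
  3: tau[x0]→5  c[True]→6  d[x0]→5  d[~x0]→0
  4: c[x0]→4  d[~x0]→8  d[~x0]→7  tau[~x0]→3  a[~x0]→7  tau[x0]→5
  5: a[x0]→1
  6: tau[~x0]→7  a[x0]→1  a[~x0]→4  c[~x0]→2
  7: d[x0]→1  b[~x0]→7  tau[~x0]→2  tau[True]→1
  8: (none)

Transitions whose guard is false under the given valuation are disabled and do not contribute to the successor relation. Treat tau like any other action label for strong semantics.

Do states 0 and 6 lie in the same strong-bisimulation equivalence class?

Answer: BISIMILAR

Analysis:
Refine partition for ~:
  P[0] = {{0,1,2,3,4,5,6,7,8}}
  P[1] = {{0,5,6},{1},{2,8},{3},{4},{7}}
stable after 2 split(s): 6 block(s)
[0]={0,5,6}  [6]={0,5,6}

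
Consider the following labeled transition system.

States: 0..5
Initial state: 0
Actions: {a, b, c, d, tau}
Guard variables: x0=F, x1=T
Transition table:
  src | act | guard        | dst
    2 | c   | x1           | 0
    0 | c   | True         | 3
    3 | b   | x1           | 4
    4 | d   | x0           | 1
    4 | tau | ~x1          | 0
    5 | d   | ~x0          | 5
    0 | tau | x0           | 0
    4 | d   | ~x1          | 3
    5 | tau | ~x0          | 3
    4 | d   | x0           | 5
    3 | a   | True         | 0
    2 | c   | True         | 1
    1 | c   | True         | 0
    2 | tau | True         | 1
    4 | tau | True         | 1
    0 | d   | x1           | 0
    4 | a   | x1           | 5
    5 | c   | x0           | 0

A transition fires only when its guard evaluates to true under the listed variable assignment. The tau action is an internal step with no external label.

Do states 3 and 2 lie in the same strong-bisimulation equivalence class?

Bisimulation quotient by refinement:
  π0 = {{0,1,2,3,4,5}}
  π1 = {{0},{1},{2},{3},{4},{5}}
6 equivalence class(es) (converged in 2)
[3]={3}  [2]={2}

Answer: NOT BISIMILAR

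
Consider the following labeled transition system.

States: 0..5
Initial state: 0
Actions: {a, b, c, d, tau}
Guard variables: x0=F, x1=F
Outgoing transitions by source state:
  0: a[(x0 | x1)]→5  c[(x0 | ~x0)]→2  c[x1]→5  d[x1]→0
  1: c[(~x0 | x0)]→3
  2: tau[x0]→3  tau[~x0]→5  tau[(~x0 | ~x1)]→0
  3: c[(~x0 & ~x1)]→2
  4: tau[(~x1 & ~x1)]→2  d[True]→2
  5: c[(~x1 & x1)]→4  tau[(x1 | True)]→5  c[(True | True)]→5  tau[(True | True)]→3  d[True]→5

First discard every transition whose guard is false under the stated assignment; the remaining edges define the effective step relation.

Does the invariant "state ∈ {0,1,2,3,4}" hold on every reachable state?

Answer: INVARIANT VIOLATED at state 5

Working:
Inv-set: {0,1,2,3,4}
Reach set: {0,2,3,5}
  0: ok
  2: ok
  3: ok
  5: outside
witness against invariant: c·tau → 5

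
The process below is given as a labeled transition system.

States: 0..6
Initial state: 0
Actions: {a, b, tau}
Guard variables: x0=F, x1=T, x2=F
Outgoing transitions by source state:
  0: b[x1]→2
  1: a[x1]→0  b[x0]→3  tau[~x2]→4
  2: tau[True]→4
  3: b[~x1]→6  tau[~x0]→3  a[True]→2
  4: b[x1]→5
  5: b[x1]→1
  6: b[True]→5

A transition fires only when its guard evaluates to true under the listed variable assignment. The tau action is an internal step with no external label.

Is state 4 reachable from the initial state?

Answer: REACHABLE

Working:
After dropping false guards: 9 live edges.
L0 = {0}
L1 = {2}  now seen {0,2}
L2 = {4}  now seen {0,2,4}
L3 = {5}  now seen {0,2,4,5}
L4 = {1}  now seen {0,1,2,4,5}
Reach set: {0,1,2,4,5}
witness 4: b·tau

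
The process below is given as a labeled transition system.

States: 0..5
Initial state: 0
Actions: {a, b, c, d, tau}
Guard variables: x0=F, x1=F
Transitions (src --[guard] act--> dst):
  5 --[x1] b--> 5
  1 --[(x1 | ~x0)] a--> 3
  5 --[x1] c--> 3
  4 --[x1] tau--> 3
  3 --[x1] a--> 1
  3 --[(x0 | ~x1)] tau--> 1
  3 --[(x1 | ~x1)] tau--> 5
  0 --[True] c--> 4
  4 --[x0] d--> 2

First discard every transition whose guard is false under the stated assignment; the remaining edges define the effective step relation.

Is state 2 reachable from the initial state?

After dropping false guards: 4 live edges.
depth 0: {0}
depth 1: {4}  cumulative {0,4}
R = {0,4}

Answer: UNREACHABLE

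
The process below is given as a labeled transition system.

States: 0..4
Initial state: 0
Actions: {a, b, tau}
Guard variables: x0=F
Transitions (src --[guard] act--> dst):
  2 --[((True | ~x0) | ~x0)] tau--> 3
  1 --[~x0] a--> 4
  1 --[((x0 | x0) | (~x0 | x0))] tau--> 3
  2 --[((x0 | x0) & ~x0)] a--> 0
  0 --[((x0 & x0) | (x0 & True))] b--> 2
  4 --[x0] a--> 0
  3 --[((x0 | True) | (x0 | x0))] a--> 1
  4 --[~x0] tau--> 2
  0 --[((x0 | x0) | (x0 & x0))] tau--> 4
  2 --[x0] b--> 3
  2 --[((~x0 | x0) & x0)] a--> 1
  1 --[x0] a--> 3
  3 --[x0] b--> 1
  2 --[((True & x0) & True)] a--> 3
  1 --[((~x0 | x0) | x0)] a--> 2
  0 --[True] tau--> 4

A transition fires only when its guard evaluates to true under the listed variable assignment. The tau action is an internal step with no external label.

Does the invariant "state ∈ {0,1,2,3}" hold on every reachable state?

Inv-set: {0,1,2,3}
Reach set: {0,1,2,3,4}
  0: ok
  1: ok
  2: ok
  3: ok
  4: outside
counterexample path to 4: tau

Answer: INVARIANT VIOLATED at state 4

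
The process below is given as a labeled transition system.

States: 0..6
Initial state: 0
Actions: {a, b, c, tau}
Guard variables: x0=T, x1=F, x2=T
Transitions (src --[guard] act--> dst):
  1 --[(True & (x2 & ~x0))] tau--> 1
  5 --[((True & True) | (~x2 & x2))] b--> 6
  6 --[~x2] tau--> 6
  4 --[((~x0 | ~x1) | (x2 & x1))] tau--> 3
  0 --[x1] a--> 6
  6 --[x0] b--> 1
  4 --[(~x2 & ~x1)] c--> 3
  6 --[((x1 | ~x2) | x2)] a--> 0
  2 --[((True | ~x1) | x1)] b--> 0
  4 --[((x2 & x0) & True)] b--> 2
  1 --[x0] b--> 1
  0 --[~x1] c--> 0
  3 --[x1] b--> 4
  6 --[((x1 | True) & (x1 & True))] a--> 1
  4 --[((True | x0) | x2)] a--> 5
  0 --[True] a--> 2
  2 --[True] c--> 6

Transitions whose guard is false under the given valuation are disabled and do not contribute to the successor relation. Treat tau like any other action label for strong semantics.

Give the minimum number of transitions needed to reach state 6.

Breadth-first toward 6:
  L0 = {0}
  L1 = {2}
  L2 = {6}
depth(6)=2, e.g. a·c

Answer: 2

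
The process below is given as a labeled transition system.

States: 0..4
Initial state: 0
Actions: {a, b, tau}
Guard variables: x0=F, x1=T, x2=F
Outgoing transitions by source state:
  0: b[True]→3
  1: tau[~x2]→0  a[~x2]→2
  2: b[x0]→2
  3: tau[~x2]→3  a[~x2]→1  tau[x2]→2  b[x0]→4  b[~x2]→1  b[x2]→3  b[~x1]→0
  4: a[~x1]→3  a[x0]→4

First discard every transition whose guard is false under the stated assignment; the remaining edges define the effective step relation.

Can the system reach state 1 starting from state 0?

6 transition(s) survive guard evaluation.
L0 = {0}
L1 = {3}  cumulative {0,3}
L2 = {1}  cumulative {0,1,3}
L3 = {2}  cumulative {0,1,2,3}
Reach set: {0,1,2,3}
witness 1: b·a

Answer: REACHABLE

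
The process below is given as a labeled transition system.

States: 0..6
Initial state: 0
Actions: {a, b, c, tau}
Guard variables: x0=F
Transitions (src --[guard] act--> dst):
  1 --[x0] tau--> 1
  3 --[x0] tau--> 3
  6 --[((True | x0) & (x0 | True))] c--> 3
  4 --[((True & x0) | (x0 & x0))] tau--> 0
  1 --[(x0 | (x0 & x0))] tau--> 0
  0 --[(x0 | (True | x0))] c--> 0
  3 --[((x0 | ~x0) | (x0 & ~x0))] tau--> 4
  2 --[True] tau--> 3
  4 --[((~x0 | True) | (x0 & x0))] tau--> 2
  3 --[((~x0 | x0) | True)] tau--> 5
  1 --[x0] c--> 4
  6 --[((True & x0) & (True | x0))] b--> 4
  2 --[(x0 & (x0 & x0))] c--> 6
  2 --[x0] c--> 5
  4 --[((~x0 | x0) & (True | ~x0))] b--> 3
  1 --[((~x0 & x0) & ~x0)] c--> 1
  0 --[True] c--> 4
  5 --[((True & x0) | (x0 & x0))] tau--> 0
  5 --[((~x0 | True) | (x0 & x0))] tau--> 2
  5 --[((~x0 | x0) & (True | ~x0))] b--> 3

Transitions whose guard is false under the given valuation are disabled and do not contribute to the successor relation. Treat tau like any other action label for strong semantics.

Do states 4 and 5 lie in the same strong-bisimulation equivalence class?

Answer: BISIMILAR

Trace:
Refine partition for ~:
  π0 = {{0,1,2,3,4,5,6}}
  π1 = {{0,6},{1},{2,3},{4,5}}
  π2 = {{0},{1},{2},{3},{4,5},{6}}
6 equivalence class(es) (converged in 3)
class of 4: {4,5}; class of 5: {4,5}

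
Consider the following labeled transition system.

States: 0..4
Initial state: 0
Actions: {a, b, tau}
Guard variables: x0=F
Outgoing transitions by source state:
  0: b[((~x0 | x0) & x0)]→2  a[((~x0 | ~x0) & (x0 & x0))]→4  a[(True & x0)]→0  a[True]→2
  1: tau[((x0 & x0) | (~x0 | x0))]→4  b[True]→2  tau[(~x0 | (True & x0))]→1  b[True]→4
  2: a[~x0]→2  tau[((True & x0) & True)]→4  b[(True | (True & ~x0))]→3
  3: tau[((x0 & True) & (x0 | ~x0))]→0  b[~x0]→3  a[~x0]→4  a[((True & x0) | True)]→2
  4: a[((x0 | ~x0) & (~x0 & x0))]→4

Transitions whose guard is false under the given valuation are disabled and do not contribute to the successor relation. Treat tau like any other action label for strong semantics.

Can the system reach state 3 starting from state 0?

Answer: REACHABLE

Analysis:
10 transition(s) survive guard evaluation.
Layer 0: {0}
Layer 1: {2}  total {0,2}
Layer 2: {3}  total {0,2,3}
Layer 3: {4}  total {0,2,3,4}
Reachable = {0,2,3,4}
witness 3: a·b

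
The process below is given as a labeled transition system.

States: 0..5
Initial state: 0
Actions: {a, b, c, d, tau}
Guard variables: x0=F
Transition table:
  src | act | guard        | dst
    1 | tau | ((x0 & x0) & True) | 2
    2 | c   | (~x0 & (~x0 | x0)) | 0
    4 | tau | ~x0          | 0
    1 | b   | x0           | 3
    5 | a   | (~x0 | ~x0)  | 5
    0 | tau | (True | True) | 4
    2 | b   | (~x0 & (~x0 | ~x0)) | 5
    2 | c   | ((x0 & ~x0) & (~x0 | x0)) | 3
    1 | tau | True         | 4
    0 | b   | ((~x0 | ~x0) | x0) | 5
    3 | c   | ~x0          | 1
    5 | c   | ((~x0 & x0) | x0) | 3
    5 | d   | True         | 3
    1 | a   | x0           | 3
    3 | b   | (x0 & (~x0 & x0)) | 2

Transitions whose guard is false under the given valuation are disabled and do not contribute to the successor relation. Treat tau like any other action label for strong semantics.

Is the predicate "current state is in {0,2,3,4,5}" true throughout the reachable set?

Answer: INVARIANT VIOLATED at state 1

Trace:
Safe = {0,2,3,4,5}
Reachable = {0,1,3,4,5}
  0: ✓
  1: outside
  3: ✓
  4: ✓
  5: ✓
reach 1 via b·d·c — violates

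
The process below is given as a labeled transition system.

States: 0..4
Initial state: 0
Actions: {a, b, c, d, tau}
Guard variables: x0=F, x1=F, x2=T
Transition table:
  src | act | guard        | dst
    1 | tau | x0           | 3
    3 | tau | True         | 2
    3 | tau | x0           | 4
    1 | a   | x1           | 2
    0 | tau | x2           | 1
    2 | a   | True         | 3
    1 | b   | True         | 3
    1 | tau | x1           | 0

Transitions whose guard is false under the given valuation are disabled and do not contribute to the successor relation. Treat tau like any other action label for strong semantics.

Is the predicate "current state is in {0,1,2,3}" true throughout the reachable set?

Safe = {0,1,2,3}
R = {0,1,2,3}
  0: ok
  1: ok
  2: ok
  3: ok

Answer: INVARIANT HOLDS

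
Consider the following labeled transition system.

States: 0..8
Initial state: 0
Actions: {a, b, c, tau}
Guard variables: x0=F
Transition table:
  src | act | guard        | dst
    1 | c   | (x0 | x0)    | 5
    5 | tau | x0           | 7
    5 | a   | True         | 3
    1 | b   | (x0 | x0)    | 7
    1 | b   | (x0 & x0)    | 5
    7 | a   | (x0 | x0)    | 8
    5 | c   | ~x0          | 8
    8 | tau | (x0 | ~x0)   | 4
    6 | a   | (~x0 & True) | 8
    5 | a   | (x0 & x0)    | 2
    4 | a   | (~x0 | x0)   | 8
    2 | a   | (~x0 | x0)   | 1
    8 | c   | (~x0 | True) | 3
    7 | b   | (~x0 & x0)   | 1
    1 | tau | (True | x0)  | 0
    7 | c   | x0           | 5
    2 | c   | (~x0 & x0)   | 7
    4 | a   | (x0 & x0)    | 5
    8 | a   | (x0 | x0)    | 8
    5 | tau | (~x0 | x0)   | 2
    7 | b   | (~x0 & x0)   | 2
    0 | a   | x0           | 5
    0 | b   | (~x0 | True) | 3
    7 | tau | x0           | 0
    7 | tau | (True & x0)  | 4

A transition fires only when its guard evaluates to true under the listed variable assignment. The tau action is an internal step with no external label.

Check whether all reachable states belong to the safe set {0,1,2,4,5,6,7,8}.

Allowed set {0,1,2,4,5,6,7,8}
Reach set: {0,3}
  0: ✓
  3: outside
witness against invariant: b → 3

Answer: INVARIANT VIOLATED at state 3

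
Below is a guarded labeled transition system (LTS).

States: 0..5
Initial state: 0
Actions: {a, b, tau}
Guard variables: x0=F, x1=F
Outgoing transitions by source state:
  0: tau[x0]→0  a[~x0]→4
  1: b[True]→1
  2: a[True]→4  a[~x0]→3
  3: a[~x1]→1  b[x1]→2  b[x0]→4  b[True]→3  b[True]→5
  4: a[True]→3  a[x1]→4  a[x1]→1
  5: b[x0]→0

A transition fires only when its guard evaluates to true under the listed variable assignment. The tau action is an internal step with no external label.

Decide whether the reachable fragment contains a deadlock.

Answer: DEADLOCK at state 5

Analysis:
R = {0,1,3,4,5}
  0: a→4  [1 exit(s)]
  1: b→1  [1 exit(s)]
  3: a→1  b→3  b→5  [3 exit(s)]
  4: a→3  [1 exit(s)]
  5: ∅  [no exit]
trace reaching 5: a·a·b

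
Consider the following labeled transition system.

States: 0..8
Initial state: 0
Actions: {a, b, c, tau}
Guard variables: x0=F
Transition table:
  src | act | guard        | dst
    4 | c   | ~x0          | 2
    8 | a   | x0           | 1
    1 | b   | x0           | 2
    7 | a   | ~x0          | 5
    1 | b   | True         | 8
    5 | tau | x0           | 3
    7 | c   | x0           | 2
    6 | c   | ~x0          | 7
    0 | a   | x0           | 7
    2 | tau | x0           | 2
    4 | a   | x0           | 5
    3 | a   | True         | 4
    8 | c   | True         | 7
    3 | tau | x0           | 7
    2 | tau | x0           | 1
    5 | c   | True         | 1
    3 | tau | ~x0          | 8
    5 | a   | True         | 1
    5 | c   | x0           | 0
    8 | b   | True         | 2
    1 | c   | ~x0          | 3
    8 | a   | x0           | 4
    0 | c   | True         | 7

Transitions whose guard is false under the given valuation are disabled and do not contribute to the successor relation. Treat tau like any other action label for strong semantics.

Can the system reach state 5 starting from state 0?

Answer: REACHABLE

Working:
12 transition(s) survive guard evaluation.
L0 = {0}
L1 = {7}  now seen {0,7}
L2 = {5}  now seen {0,5,7}
L3 = {1}  now seen {0,1,5,7}
L4 = {3,8}  now seen {0,1,3,5,7,8}
L5 = {2,4}  now seen {0,1,2,3,4,5,7,8}
Reach set: {0,1,2,3,4,5,7,8}
witness 5: c·a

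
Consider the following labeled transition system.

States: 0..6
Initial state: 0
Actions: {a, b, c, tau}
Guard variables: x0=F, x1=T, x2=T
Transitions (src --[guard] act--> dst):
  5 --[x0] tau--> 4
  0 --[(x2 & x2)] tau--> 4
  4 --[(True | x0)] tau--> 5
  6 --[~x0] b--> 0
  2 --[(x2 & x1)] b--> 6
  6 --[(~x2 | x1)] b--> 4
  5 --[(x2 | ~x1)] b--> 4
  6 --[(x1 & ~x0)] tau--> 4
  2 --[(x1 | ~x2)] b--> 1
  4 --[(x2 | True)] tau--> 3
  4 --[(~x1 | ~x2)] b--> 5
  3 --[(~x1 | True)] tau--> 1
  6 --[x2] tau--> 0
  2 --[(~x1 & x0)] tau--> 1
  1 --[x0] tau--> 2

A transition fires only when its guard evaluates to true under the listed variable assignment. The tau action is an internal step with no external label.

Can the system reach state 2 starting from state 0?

Answer: UNREACHABLE

Working:
After dropping false guards: 11 live edges.
L0 = {0}
L1 = {4}  total {0,4}
L2 = {3,5}  total {0,3,4,5}
L3 = {1}  total {0,1,3,4,5}
Reach set: {0,1,3,4,5}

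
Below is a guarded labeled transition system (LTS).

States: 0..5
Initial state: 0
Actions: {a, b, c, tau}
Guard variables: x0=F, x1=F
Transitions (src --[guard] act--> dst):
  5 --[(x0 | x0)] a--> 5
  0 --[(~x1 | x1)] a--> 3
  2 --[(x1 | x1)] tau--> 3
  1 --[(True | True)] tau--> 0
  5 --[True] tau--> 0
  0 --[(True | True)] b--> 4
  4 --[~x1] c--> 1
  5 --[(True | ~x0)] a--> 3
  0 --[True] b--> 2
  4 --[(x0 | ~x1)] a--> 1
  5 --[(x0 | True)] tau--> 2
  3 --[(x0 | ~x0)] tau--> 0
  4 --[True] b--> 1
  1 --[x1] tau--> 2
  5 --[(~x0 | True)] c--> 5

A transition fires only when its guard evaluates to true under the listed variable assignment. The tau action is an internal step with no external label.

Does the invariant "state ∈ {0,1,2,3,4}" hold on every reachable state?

Answer: INVARIANT HOLDS

Trace:
Safe = {0,1,2,3,4}
Reachable = {0,1,2,3,4}
  0: ok
  1: ok
  2: ok
  3: ok
  4: ok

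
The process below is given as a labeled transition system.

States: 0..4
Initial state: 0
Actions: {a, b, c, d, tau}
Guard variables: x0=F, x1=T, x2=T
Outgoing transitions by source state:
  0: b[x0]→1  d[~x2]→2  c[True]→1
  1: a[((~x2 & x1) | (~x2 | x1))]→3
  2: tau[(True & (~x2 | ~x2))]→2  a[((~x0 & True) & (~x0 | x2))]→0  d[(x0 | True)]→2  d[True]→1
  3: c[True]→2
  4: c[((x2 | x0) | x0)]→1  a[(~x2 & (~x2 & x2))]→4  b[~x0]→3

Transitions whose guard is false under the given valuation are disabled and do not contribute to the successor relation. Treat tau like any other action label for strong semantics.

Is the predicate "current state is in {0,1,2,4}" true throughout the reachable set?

Answer: INVARIANT VIOLATED at state 3

Trace:
Inv-set: {0,1,2,4}
Reachable = {0,1,2,3}
  0: ✓
  1: ✓
  2: ✓
  3: VIOLATES
witness against invariant: c·a → 3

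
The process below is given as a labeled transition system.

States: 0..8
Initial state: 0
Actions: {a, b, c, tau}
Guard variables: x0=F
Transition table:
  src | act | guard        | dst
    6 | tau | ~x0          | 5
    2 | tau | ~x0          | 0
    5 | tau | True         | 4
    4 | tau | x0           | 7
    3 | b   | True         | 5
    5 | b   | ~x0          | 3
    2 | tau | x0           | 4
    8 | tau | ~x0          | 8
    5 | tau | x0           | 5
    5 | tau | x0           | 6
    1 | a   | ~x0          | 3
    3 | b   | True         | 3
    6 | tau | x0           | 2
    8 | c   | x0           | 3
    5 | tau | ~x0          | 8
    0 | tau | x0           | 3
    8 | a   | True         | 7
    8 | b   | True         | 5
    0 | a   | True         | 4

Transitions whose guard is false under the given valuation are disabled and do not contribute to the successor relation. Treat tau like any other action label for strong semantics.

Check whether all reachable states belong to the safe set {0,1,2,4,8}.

Inv-set: {0,1,2,4,8}
Reachable = {0,4}
  0: ✓
  4: ✓

Answer: INVARIANT HOLDS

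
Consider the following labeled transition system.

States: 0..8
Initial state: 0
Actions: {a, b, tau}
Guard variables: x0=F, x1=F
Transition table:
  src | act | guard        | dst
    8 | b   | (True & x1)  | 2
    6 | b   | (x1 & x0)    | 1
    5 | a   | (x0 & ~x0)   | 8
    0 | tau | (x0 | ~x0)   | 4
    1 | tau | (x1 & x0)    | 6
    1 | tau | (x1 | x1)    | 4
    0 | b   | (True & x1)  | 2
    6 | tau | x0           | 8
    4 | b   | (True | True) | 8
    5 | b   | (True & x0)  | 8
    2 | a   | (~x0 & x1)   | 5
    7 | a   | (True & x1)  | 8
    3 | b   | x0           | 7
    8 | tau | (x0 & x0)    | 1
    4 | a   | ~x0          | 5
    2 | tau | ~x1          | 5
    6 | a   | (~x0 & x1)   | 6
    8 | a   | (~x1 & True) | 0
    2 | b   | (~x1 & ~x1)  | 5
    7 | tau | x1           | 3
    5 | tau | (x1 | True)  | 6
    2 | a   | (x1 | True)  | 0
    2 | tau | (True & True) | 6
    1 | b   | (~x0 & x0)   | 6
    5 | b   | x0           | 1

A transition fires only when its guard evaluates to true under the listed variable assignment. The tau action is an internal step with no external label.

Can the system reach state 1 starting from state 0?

After dropping false guards: 9 live edges.
Layer 0: {0}
Layer 1: {4}  now seen {0,4}
Layer 2: {5,8}  now seen {0,4,5,8}
Layer 3: {6}  now seen {0,4,5,6,8}
Reachable = {0,4,5,6,8}

Answer: UNREACHABLE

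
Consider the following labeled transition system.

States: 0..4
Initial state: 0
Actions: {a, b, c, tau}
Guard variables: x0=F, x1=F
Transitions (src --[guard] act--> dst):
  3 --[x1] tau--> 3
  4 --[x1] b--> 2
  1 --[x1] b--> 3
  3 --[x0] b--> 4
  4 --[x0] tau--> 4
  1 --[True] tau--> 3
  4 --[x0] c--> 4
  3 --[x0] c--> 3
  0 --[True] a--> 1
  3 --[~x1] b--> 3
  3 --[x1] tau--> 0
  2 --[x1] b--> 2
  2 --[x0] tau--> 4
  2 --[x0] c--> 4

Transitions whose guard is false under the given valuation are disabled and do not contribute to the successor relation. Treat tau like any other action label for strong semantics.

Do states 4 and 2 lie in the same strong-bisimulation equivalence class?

Answer: BISIMILAR

Working:
Refine partition for ~:
  P[0] = {{0,1,2,3,4}}
  P[1] = {{0},{1},{2,4},{3}}
4 equivalence class(es) (converged in 2)
class of 4: {2,4}; class of 2: {2,4}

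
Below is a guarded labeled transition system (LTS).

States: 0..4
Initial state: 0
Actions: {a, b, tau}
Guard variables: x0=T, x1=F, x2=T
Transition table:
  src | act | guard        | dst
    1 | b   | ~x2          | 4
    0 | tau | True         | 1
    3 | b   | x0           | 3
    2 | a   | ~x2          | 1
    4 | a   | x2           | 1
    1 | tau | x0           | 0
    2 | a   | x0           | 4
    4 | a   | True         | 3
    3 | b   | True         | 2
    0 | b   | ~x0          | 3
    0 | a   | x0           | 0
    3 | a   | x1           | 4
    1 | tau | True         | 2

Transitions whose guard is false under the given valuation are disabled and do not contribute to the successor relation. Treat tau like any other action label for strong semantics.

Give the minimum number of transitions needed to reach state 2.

Answer: 2

Working:
BFS to 2:
  Layer 0: {0}
  Layer 1: {1}
  Layer 2: {2}
first hit 2 at d=2 via tau·tau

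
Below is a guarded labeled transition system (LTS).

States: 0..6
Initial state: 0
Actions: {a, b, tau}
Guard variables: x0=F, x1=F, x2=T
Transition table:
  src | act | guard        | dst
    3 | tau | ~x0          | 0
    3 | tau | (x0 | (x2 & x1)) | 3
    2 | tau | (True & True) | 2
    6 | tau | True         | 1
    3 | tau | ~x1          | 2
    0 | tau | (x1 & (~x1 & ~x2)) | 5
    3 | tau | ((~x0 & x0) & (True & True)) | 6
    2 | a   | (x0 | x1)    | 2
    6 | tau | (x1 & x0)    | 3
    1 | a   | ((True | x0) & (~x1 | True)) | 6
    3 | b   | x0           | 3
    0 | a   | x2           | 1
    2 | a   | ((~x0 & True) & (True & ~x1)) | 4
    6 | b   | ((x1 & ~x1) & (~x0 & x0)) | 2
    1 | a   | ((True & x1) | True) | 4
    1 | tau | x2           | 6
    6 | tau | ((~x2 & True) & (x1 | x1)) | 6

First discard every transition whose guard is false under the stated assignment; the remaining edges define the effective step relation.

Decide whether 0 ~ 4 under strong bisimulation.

Answer: NOT BISIMILAR

Analysis:
Refine partition for ~:
  round 0: {{0,1,2,3,4,5,6}}
  round 1: {{0},{1,2},{3,6},{4,5}}
  round 2: {{0},{1},{2},{3},{4,5},{6}}
stable after 3 split(s): 6 block(s)
class of 0: {0}; class of 4: {4,5}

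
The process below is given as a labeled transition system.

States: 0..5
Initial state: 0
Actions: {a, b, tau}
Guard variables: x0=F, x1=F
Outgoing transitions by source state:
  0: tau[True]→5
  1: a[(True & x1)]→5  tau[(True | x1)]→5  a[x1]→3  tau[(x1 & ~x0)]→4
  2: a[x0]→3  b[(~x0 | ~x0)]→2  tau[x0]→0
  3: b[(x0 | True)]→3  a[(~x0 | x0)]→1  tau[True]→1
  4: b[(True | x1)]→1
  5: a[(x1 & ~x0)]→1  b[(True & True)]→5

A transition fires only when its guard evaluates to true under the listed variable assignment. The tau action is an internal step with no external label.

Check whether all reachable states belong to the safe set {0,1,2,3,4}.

Answer: INVARIANT VIOLATED at state 5

Trace:
Safe = {0,1,2,3,4}
Reach set: {0,5}
  0: ok
  5: outside
witness against invariant: tau → 5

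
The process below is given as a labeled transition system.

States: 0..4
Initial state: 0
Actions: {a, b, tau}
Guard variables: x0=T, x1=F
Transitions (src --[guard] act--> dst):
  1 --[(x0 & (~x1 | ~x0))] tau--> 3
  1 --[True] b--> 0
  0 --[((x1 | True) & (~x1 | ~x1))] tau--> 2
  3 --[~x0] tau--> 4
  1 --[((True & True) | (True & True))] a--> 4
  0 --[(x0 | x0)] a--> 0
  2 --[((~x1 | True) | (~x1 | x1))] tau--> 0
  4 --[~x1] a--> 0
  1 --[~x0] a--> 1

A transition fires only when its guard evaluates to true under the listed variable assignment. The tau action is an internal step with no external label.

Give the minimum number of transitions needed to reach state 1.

BFS to 1:
  Layer 0: {0}
  Layer 1: {2}
1 never appears.

Answer: UNREACHABLE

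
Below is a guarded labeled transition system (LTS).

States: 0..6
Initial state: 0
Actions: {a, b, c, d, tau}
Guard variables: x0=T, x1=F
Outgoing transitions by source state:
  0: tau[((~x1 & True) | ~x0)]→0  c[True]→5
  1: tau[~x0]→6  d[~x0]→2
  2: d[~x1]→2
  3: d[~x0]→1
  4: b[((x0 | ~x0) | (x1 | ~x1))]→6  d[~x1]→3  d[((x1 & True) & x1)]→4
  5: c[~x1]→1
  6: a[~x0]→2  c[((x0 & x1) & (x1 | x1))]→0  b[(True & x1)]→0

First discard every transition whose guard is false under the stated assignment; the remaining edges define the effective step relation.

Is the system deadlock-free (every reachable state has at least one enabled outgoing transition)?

R = {0,1,5}
  0: c→5  tau→0  [deg 2]
  1: ∅  [deadlock]
  5: c→1  [deg 1]
trace reaching 1: c·c

Answer: DEADLOCK at state 1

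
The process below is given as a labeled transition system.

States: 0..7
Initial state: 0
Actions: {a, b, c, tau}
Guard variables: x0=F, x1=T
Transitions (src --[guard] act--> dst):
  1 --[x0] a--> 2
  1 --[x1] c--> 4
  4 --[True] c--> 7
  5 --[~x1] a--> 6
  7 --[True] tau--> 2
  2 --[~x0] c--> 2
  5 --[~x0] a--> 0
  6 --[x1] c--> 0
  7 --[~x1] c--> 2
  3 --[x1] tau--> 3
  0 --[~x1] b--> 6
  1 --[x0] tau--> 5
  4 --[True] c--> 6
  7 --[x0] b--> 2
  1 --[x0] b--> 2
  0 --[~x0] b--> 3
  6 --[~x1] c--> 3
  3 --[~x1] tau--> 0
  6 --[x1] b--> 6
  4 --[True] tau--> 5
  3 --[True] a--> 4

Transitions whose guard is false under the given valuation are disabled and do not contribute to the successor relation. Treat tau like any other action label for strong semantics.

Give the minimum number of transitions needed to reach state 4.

Layered search for 4:
  depth 0: {0}
  depth 1: {3}
  depth 2: {4}
depth(4)=2, e.g. b·a

Answer: 2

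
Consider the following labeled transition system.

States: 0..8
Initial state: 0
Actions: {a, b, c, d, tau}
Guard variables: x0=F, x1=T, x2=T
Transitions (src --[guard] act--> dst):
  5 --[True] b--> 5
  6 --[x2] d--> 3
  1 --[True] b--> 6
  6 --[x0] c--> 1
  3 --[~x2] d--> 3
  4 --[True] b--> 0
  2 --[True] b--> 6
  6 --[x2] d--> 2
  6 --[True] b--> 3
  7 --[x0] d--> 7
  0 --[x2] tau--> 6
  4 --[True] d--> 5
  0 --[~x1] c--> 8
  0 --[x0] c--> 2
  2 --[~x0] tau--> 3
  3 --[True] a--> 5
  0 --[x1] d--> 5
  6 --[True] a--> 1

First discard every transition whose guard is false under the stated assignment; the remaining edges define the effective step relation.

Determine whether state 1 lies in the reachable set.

After dropping false guards: 13 live edges.
Layer 0: {0}
Layer 1: {5,6}  total {0,5,6}
Layer 2: {1,2,3}  total {0,1,2,3,5,6}
Reach set: {0,1,2,3,5,6}
Path to 1: tau·a

Answer: REACHABLE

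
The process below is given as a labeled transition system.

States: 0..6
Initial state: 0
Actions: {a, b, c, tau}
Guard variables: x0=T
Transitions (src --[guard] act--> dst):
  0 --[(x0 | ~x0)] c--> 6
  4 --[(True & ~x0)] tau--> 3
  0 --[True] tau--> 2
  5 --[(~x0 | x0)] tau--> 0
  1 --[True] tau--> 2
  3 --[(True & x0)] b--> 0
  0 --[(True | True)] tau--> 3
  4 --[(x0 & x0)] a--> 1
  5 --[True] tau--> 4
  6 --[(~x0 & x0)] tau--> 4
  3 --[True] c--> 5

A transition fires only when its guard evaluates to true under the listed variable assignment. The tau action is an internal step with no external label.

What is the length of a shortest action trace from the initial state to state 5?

Breadth-first toward 5:
  depth 0: {0}
  depth 1: {2,3,6}
  depth 2: {5}
depth(5)=2, e.g. tau·c

Answer: 2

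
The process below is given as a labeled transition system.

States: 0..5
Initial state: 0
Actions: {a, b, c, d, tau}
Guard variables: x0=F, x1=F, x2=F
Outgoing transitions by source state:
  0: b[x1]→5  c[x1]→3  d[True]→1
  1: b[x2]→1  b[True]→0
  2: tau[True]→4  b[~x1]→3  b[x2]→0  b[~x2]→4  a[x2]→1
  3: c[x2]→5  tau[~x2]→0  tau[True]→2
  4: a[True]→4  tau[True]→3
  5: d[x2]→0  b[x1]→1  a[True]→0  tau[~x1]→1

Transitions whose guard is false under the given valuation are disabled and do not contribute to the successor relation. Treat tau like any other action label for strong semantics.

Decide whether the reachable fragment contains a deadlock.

Answer: DEADLOCK-FREE

Trace:
Reach set: {0,1}
  0: d→1  [1 exit(s)]
  1: b→0  [1 exit(s)]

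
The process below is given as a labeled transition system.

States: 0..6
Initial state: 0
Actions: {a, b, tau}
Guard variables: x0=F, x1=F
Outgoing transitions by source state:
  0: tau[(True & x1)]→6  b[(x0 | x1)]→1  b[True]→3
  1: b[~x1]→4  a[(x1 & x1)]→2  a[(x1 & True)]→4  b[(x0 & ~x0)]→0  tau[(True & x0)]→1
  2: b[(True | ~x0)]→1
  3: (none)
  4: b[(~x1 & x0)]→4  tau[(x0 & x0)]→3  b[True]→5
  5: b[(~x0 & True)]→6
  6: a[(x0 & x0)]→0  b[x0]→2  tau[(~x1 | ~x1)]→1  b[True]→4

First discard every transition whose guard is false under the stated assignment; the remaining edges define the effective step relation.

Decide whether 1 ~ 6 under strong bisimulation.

Answer: NOT BISIMILAR

Working:
Bisimulation quotient by refinement:
  round 0: {{0,1,2,3,4,5,6}}
  round 1: {{0,1,2,4,5},{3},{6}}
  round 2: {{0},{1,2,4},{3},{5},{6}}
  round 3: {{0},{1,2},{3},{4},{5},{6}}
  round 4: {{0},{1},{2},{3},{4},{5},{6}}
7 equivalence class(es) (converged in 5)
class of 1: {1}; class of 6: {6}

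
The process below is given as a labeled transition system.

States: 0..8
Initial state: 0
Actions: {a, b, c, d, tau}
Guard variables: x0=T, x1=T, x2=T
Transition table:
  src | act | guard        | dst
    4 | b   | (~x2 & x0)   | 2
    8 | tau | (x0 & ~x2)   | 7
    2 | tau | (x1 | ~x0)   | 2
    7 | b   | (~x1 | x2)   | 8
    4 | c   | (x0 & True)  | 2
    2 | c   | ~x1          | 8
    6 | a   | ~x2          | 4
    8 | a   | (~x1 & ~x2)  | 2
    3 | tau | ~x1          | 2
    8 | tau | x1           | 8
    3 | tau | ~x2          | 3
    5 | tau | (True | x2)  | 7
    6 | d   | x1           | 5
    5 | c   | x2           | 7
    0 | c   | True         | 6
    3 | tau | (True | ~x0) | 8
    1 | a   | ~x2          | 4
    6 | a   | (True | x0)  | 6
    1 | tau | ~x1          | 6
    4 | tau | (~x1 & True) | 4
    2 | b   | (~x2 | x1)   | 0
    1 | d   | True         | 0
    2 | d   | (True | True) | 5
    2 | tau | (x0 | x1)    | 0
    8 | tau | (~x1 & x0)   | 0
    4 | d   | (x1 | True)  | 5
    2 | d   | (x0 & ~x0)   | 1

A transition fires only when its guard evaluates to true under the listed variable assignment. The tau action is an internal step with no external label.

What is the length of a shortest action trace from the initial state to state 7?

Answer: 3

Analysis:
BFS to 7:
  L0 = {0}
  L1 = {6}
  L2 = {5}
  L3 = {7}
depth(7)=3, e.g. c·d·c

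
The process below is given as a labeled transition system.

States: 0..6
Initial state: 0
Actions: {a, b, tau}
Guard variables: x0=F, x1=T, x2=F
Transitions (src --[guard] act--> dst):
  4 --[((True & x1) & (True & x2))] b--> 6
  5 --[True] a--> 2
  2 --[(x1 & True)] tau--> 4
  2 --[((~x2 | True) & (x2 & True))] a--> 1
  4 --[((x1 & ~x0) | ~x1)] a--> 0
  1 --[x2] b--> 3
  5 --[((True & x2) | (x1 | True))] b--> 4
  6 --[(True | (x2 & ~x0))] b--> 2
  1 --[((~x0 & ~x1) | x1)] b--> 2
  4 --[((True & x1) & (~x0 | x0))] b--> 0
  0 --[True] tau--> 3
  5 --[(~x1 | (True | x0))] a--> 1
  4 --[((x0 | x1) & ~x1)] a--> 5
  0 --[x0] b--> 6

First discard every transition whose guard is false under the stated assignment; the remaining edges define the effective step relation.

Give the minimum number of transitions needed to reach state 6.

Breadth-first toward 6:
  L0 = {0}
  L1 = {3}
6 never appears.

Answer: UNREACHABLE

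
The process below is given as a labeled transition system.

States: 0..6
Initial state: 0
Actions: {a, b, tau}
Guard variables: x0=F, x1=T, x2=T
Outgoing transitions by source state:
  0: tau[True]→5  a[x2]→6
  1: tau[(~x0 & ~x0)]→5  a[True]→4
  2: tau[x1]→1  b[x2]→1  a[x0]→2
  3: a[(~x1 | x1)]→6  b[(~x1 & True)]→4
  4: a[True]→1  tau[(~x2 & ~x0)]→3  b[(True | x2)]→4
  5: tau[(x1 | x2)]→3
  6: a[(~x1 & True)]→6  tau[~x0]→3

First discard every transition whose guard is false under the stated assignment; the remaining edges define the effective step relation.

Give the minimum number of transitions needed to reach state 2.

Layered search for 2:
  Layer 0: {0}
  Layer 1: {5,6}
  Layer 2: {3}
2 never appears.

Answer: UNREACHABLE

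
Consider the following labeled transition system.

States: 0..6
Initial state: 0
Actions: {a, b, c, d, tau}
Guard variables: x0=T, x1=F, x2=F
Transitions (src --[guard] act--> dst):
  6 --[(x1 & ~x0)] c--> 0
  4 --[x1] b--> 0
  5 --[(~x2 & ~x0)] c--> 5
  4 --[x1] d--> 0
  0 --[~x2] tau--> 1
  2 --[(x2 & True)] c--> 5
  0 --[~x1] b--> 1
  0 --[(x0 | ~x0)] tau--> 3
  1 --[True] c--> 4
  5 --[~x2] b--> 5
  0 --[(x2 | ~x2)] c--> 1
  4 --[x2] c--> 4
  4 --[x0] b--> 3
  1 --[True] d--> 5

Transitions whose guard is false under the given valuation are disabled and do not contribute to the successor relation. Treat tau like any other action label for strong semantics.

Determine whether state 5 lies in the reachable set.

Guard filter leaves 8 enabled edge(s).
L0 = {0}
L1 = {1,3}  now seen {0,1,3}
L2 = {4,5}  now seen {0,1,3,4,5}
Reachable = {0,1,3,4,5}
trace reaching 5: tau·d

Answer: REACHABLE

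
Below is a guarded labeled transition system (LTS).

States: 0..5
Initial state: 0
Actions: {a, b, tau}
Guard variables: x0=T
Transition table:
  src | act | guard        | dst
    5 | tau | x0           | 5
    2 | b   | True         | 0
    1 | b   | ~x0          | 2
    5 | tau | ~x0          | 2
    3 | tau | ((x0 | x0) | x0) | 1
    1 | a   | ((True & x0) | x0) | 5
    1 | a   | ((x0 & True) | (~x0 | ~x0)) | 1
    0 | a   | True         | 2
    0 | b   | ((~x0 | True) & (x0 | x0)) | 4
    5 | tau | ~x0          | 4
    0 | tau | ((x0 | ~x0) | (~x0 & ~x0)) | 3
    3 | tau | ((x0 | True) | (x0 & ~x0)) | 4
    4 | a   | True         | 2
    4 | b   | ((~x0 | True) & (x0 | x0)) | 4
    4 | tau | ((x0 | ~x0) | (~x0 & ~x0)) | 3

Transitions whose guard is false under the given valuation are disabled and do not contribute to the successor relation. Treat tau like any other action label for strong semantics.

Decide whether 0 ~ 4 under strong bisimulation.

Refine partition for ~:
  π0 = {{0,1,2,3,4,5}}
  π1 = {{0,4},{1},{2},{3,5}}
  π2 = {{0,4},{1},{2},{3},{5}}
Fixed point at round 3; 5 class(es).
0∈{0,4}, 4∈{0,4}

Answer: BISIMILAR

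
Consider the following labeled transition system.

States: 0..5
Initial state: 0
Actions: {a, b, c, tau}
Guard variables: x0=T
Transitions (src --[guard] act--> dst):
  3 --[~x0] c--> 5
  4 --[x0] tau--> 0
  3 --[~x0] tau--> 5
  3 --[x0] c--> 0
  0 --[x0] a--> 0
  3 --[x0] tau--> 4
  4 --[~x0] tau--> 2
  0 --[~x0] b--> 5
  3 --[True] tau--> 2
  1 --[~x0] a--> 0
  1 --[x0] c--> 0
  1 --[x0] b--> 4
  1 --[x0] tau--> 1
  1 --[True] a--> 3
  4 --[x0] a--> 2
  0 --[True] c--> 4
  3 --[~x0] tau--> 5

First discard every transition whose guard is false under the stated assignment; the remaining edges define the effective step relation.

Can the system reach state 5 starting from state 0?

Guard filter leaves 11 enabled edge(s).
depth 0: {0}
depth 1: {4}  total {0,4}
depth 2: {2}  total {0,2,4}
R = {0,2,4}

Answer: UNREACHABLE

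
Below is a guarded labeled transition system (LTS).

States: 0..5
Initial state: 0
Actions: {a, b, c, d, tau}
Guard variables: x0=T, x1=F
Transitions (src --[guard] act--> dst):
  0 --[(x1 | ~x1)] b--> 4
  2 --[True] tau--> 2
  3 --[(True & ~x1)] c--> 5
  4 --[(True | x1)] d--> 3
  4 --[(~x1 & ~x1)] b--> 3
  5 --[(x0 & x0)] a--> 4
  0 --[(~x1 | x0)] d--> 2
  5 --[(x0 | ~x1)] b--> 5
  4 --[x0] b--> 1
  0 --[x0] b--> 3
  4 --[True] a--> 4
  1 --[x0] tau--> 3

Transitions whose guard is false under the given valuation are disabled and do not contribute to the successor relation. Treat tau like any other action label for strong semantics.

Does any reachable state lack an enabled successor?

R = {0,1,2,3,4,5}
  0: b→3  b→4  d→2  [deg 3]
  1: tau→3  [deg 1]
  2: tau→2  [deg 1]
  3: c→5  [deg 1]
  4: a→4  b→1  b→3  d→3  [deg 4]
  5: a→4  b→5  [deg 2]

Answer: DEADLOCK-FREE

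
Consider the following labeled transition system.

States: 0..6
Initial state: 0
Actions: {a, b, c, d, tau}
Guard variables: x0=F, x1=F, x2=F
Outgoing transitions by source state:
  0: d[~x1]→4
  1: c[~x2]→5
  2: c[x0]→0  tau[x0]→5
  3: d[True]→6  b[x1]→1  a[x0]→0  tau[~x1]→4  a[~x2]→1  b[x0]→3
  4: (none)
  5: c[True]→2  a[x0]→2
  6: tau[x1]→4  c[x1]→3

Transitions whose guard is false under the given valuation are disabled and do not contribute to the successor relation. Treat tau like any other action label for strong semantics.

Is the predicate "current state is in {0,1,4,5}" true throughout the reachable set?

Inv-set: {0,1,4,5}
R = {0,4}
  0: ok
  4: ok

Answer: INVARIANT HOLDS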